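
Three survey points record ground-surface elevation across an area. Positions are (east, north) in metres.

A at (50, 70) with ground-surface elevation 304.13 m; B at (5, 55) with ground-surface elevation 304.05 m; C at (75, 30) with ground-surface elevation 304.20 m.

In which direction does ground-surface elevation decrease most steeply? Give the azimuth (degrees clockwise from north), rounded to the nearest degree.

Differences from A: to B (Δx, Δy, Δh) = (-45, -15, -0.08); to C = (25, -40, +0.07).
Determinant of the coordinate differences = (-45)·(-40) − 25·(-15) = 2175.
∂z/∂x = [(-0.08)·(-40) − (+0.07)·(-15)] / 2175 = +0.001954
∂z/∂y = [(-45)·(+0.07) − 25·(-0.08)] / 2175 = -0.0005287
Steepest decrease is along −∇f: components (-0.001954 E, +0.0005287 N).
Azimuth = atan2(-0.001954, +0.0005287) = 285.1° ≈ 285°.

285°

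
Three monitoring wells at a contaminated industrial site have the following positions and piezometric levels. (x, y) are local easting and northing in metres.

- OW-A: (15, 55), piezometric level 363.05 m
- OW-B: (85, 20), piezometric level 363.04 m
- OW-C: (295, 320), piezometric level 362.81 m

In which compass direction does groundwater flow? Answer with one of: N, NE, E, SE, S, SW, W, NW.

Taking OW-A as reference: OW-B−OW-A = (70, -35, -0.01); OW-C−OW-A = (280, 265, -0.24).
Determinant of the coordinate differences = 70·265 − 280·(-35) = 28350.
∂h/∂x = [(-0.01)·265 − (-0.24)·(-35)] / 28350 = -0.0003898
∂h/∂y = [70·(-0.24) − 280·(-0.01)] / 28350 = -0.0004938
Flow = −∇h = (+0.0003898 east, +0.0004938 north), which points northeast.

NE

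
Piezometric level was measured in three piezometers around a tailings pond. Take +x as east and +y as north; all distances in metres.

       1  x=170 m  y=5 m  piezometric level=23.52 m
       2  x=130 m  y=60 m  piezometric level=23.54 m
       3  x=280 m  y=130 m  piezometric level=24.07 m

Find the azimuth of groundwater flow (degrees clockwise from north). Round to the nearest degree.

229°

Three-point gradient (reference 1): Δ to 2 = (-40, 55, +0.02), Δ to 3 = (110, 125, +0.55).
∂h/∂x = +0.002511, ∂h/∂y = +0.002190 (det = -11050).
Flow direction (−∇h) has components (-0.002511 E, -0.002190 N).
Azimuth = atan2(E, N) = atan2(-0.002511, -0.002190) = 228.9° ≈ 229°.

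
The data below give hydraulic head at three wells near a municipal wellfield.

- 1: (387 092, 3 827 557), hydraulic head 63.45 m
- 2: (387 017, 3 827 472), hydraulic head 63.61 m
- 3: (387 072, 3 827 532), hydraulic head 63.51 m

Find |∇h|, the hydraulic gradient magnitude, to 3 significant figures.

Three-point gradient (reference 1): Δ to 2 = (-75, -85, +0.16), Δ to 3 = (-20, -25, +0.06).
∂h/∂x = +0.006286, ∂h/∂y = -0.007429 (det = 175).
|∇h| = √(0.006286² + -0.007429²) = 0.009732

0.00973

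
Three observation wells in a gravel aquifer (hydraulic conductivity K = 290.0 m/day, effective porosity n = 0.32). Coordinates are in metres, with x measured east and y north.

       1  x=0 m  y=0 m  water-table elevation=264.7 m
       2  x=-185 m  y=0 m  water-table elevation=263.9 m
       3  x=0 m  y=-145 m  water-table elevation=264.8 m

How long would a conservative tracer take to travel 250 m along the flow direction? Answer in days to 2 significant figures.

63 days

∂h/∂x = (263.9 − 264.7) / (-185 − 0) = +0.004324
∂h/∂y = (264.8 − 264.7) / (-145 − 0) = -0.0006897
|∇h| = √(0.004324² + -0.0006897²) = 0.004379
Seepage velocity v = K·i/n = 290.0 × 0.004379 / 0.32 = 3.968 m/day.
t = 250 / 3.968 = 63 days.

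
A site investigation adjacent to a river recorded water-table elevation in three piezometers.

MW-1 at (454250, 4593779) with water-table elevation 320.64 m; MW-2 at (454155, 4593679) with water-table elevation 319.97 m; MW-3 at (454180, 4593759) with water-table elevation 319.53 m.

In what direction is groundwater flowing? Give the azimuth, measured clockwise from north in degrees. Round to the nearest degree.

With h = a·x + b·y + c and MW-1 as origin, the differences give:
  (-95)·a + (-100)·b = -0.67
  (-70)·a + (-20)·b = -1.11
Eliminate b (×(-20) and ×(-100), subtract): -5100·a = -97.600 → a = ∂h/∂x = +0.01914
Back-substitute: b = ∂h/∂y = -0.01148.
Flow direction (−∇h) has components (-0.01914 E, +0.01148 N).
Azimuth = atan2(E, N) = atan2(-0.01914, +0.01148) = 301.0° ≈ 301°.

301°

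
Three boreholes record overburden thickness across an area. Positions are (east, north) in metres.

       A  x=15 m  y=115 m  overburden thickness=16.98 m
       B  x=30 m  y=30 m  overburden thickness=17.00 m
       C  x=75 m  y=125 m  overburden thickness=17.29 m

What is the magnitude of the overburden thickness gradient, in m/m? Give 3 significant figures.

0.00510 m/m

Differences from A: to B (Δx, Δy, Δh) = (15, -85, +0.02); to C = (60, 10, +0.31).
Solve a·Δx + b·Δy = Δd: det = 15·10 − 60·(-85) = 5250.
∂d/∂x = [(+0.02)·10 − (+0.31)·(-85)] / 5250 = +0.005057
∂d/∂y = [15·(+0.31) − 60·(+0.02)] / 5250 = +0.0006571
|∇f| = √(0.005057² + 0.0006571²) = 0.0051 m/m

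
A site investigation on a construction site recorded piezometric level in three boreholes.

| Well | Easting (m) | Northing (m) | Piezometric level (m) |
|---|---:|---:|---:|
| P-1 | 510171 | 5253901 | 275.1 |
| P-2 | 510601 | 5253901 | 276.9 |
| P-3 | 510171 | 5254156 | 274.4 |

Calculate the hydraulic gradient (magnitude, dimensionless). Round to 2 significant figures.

∂h/∂x = (276.9 − 275.1) / (510601 − 510171) = +0.004186
∂h/∂y = (274.4 − 275.1) / (5254156 − 5253901) = -0.002745
|∇h| = √(0.004186² + -0.002745²) = 0.005006

0.0050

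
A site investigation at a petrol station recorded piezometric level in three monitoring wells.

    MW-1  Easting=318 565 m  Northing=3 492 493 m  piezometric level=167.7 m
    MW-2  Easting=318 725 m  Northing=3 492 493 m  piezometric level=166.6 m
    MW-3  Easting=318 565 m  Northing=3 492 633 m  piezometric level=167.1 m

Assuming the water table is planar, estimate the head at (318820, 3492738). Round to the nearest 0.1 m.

∂h/∂x = (166.6 − 167.7) / (318725 − 318565) = -0.006875
∂h/∂y = (167.1 − 167.7) / (3492633 − 3492493) = -0.004286
h(318820, 3492738) = 167.7 + (-0.006875)·(255) + (-0.004286)·(245) = 167.7 -1.753 -1.050 = 164.897 m.

164.9 m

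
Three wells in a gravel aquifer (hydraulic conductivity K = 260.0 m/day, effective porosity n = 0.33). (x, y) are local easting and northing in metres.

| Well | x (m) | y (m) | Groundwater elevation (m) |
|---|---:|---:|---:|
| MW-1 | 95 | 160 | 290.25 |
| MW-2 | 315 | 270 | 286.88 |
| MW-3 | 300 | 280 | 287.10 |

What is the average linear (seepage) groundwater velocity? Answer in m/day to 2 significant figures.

Differences from MW-1: to MW-2 (Δx, Δy, Δh) = (220, 110, -3.37); to MW-3 = (205, 120, -3.15).
Determinant of the coordinate differences = 220·120 − 205·110 = 3850.
∂h/∂x = [(-3.37)·120 − (-3.15)·110] / 3850 = -0.01504
∂h/∂y = [220·(-3.15) − 205·(-3.37)] / 3850 = -0.0005584
|∇h| = √(-0.01504² + -0.0005584²) = 0.01505
Seepage velocity v = K·i/n = 260.0 × 0.01505 / 0.33 = 11.86 m/day.

12 m/day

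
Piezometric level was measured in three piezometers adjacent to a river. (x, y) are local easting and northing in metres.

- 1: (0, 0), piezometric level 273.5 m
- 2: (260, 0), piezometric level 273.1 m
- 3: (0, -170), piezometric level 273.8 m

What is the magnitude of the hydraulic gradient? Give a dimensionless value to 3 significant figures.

∂h/∂x = (273.1 − 273.5) / (260 − 0) = -0.001538
∂h/∂y = (273.8 − 273.5) / (-170 − 0) = -0.001765
|∇h| = √(-0.001538² + -0.001765²) = 0.002341

0.00234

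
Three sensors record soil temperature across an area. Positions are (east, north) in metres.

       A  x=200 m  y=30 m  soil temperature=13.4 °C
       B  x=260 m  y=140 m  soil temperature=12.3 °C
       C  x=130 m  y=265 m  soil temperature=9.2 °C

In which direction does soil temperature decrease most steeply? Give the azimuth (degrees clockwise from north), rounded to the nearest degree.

With T = a·x + b·y + c and A as origin, the differences give:
  60·a + 110·b = -1.1
  (-70)·a + 235·b = -4.2
Eliminate b (×235 and ×110, subtract): 21800·a = 203.50 → a = ∂T/∂x = +0.009335
Back-substitute: b = ∂T/∂y = -0.01509.
Steepest decrease is along −∇f: components (-0.009335 E, +0.01509 N).
Azimuth = atan2(-0.009335, +0.01509) = 328.3° ≈ 328°.

328°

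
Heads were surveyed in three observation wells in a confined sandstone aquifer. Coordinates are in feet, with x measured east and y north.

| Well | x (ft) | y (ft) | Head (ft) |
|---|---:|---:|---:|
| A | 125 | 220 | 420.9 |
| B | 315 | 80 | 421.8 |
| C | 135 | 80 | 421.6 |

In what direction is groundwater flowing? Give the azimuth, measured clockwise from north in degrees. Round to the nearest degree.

347°

Taking A as reference: B−A = (190, -140, +0.9); C−A = (10, -140, +0.7).
Solve a·Δx + b·Δy = Δh: det = 190·(-140) − 10·(-140) = -25200.
∂h/∂x = [(+0.9)·(-140) − (+0.7)·(-140)] / -25200 = +0.001111
∂h/∂y = [190·(+0.7) − 10·(+0.9)] / -25200 = -0.004921
Flow direction (−∇h) has components (-0.001111 E, +0.004921 N).
Azimuth = atan2(E, N) = atan2(-0.001111, +0.004921) = 347.3° ≈ 347°.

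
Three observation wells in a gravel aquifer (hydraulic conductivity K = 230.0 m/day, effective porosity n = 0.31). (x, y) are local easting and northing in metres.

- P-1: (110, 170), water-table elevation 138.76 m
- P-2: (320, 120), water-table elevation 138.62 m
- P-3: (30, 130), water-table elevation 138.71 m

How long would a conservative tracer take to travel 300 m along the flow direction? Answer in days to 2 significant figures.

Taking P-1 as reference: P-2−P-1 = (210, -50, -0.14); P-3−P-1 = (-80, -40, -0.05).
Determinant of the coordinate differences = 210·(-40) − (-80)·(-50) = -12400.
∂h/∂x = [(-0.14)·(-40) − (-0.05)·(-50)] / -12400 = -0.0002500
∂h/∂y = [210·(-0.05) − (-80)·(-0.14)] / -12400 = +0.001750
|∇h| = √(-0.0002500² + 0.001750²) = 0.001768
Seepage velocity v = K·i/n = 230.0 × 0.001768 / 0.31 = 1.312 m/day.
t = 300 / 1.312 = 228.7 days.

230 days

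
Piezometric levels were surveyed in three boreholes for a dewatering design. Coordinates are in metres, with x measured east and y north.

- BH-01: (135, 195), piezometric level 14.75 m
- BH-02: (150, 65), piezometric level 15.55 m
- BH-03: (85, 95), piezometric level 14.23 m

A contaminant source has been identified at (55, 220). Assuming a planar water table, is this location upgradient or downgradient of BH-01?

downgradient

Differences from BH-01: to BH-02 (Δx, Δy, Δh) = (15, -130, +0.80); to BH-03 = (-50, -100, -0.52).
Solve a·Δx + b·Δy = Δh: det = 15·(-100) − (-50)·(-130) = -8000.
∂h/∂x = [(+0.80)·(-100) − (-0.52)·(-130)] / -8000 = +0.01845
∂h/∂y = [15·(-0.52) − (-50)·(+0.80)] / -8000 = -0.004025
Head at (55, 220) = 14.75 + (+0.01845)·(-80) + (-0.004025)·(25) = 13.17 m.
That is lower than the 14.75 m at BH-01, so the point is downgradient.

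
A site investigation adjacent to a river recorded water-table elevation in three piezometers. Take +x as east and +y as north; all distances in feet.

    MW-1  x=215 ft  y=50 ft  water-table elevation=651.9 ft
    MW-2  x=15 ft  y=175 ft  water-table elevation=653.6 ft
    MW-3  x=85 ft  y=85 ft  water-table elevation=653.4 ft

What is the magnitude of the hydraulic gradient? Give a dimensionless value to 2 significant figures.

With h = a·x + b·y + c and MW-1 as origin, the differences give:
  (-200)·a + 125·b = +1.7
  (-130)·a + 35·b = +1.5
Eliminate b (×35 and ×125, subtract): 9250·a = -128.00 → a = ∂h/∂x = -0.01384
Back-substitute: b = ∂h/∂y = -0.008541.
|∇h| = √(-0.01384² + -0.008541²) = 0.01626

0.016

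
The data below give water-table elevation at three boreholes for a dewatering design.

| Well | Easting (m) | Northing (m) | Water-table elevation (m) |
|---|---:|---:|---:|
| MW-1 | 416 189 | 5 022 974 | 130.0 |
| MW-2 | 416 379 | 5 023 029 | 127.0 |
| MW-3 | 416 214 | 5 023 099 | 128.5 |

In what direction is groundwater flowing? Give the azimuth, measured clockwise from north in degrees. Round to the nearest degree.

Taking MW-1 as reference: MW-2−MW-1 = (190, 55, -3.0); MW-3−MW-1 = (25, 125, -1.5).
Determinant of the coordinate differences = 190·125 − 25·55 = 22375.
∂h/∂x = [(-3.0)·125 − (-1.5)·55] / 22375 = -0.01307
∂h/∂y = [190·(-1.5) − 25·(-3.0)] / 22375 = -0.009385
Flow direction (−∇h) has components (+0.01307 E, +0.009385 N).
Azimuth = atan2(E, N) = atan2(+0.01307, +0.009385) = 54.3° ≈ 054°.

054°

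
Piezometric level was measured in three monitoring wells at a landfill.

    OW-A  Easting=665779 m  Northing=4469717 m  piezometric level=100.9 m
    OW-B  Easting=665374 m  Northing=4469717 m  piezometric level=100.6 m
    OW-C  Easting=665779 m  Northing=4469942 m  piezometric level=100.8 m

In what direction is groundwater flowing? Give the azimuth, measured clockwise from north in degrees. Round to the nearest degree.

301°

∂h/∂x = (100.6 − 100.9) / (665374 − 665779) = +0.0007407
∂h/∂y = (100.8 − 100.9) / (4469942 − 4469717) = -0.0004444
Flow direction (−∇h) has components (-0.0007407 E, +0.0004444 N).
Azimuth = atan2(E, N) = atan2(-0.0007407, +0.0004444) = 301.0° ≈ 301°.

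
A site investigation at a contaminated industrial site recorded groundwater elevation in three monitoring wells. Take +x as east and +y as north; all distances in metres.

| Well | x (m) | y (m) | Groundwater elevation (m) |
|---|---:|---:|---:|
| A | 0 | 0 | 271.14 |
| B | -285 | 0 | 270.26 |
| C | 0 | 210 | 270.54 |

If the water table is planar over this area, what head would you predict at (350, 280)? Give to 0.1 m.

271.4 m

∂h/∂x = (270.26 − 271.14) / (-285 − 0) = +0.003088
∂h/∂y = (270.54 − 271.14) / (210 − 0) = -0.002857
h(350, 280) = 271.14 + (+0.003088)·(350) + (-0.002857)·(280) = 271.14 +1.081 -0.800 = 271.421 m.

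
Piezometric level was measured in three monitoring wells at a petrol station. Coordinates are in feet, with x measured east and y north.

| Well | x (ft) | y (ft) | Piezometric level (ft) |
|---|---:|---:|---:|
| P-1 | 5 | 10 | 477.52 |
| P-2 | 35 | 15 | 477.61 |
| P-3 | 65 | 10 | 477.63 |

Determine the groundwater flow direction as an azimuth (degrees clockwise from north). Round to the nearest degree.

195°

With h = a·x + b·y + c and P-1 as origin, the differences give:
  30·a + 5·b = +0.09
  60·a + 0·b = +0.11
Eliminate b (×0 and ×5, subtract): -300·a = -0.550 → a = ∂h/∂x = +0.001833
Back-substitute: b = ∂h/∂y = +0.007000.
Flow direction (−∇h) has components (-0.001833 E, -0.007000 N).
Azimuth = atan2(E, N) = atan2(-0.001833, -0.007000) = 194.7° ≈ 195°.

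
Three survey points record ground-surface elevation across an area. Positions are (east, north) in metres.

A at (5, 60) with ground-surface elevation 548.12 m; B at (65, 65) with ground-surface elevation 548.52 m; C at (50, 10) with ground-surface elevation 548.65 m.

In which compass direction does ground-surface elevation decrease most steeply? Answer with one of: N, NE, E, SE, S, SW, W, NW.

NW

With z = a·x + b·y + c and A as origin, the differences give:
  60·a + 5·b = +0.40
  45·a + (-50)·b = +0.53
Eliminate b (×(-50) and ×5, subtract): -3225·a = -22.650 → a = ∂z/∂x = +0.007023
Back-substitute: b = ∂z/∂y = -0.004279.
Steepest decrease is along −∇f = (-0.007023 E, +0.004279 N) → northwest.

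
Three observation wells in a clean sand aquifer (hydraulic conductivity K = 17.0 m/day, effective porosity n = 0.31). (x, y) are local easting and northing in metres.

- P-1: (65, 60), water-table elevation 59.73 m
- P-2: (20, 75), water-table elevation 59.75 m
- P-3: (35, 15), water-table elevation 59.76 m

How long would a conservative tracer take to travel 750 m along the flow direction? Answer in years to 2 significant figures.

With h = a·x + b·y + c and P-1 as origin, the differences give:
  (-45)·a + 15·b = +0.02
  (-30)·a + (-45)·b = +0.03
Eliminate b (×(-45) and ×15, subtract): 2475·a = -1.350 → a = ∂h/∂x = -0.0005455
Back-substitute: b = ∂h/∂y = -0.0003030.
|∇h| = √(-0.0005455² + -0.0003030²) = 0.000624
Seepage velocity v = K·i/n = 17.0 × 0.000624 / 0.31 = 0.03422 m/day.
t = 750 / 0.03422 = 2.192e+04 days = 60 years.

60 years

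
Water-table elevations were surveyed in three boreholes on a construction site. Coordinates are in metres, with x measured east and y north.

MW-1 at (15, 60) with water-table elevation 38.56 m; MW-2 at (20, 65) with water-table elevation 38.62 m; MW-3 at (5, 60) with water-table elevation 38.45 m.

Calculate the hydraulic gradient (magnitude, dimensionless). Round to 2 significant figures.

With h = a·x + b·y + c and MW-1 as origin, the differences give:
  5·a + 5·b = +0.06
  (-10)·a + 0·b = -0.11
Eliminate b (×0 and ×5, subtract): 50·a = 0.550 → a = ∂h/∂x = +0.01100
Back-substitute: b = ∂h/∂y = +0.0010000.
|∇h| = √(0.01100² + 0.0010000²) = 0.01105

0.011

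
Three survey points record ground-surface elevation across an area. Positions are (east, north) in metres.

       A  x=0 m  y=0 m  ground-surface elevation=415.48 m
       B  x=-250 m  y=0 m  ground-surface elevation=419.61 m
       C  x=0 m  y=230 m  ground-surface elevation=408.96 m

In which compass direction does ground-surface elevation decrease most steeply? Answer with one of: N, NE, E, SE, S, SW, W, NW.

NE

∂z/∂x = (419.61 − 415.48) / (-250 − 0) = -0.01652
∂z/∂y = (408.96 − 415.48) / (230 − 0) = -0.02835
Steepest decrease is along −∇f = (+0.01652 E, +0.02835 N) → northeast.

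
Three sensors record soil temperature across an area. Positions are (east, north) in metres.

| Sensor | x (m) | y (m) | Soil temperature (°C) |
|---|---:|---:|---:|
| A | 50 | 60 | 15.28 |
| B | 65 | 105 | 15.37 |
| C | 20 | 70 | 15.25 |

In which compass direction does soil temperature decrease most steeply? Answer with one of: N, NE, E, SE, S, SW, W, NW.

SW

Three-point gradient (reference A): Δ to B = (15, 45, +0.09), Δ to C = (-30, 10, -0.03).
∂T/∂x = +0.001500, ∂T/∂y = +0.001500 (det = 1500).
Steepest decrease is along −∇f = (-0.001500 E, -0.001500 N) → southwest.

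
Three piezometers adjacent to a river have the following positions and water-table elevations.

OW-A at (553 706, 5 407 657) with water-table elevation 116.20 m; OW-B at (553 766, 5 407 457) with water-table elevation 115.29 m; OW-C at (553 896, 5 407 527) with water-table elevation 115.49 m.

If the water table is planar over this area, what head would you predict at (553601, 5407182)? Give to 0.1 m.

With h = a·x + b·y + c and OW-A as origin, the differences give:
  60·a + (-200)·b = -0.91
  190·a + (-130)·b = -0.71
Eliminate b (×(-130) and ×(-200), subtract): 30200·a = -23.700 → a = ∂h/∂x = -0.0007848
Back-substitute: b = ∂h/∂y = +0.004315.
h(553601, 5407182) = 116.20 + (-0.0007848)·(-105) + (+0.004315)·(-475) = 116.20 +0.082 -2.049 = 114.233 m.

114.2 m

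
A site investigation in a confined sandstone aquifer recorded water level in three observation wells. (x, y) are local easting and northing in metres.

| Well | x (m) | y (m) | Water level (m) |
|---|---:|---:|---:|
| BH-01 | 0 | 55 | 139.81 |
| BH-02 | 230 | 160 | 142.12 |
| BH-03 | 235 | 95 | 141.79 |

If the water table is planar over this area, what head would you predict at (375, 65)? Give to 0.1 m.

Taking BH-01 as reference: BH-02−BH-01 = (230, 105, +2.31); BH-03−BH-01 = (235, 40, +1.98).
Solve a·Δx + b·Δy = Δh: det = 230·40 − 235·105 = -15475.
∂h/∂x = [(+2.31)·40 − (+1.98)·105] / -15475 = +0.007464
∂h/∂y = [230·(+1.98) − 235·(+2.31)] / -15475 = +0.005651
h(375, 65) = 139.81 + (+0.007464)·(375) + (+0.005651)·(10) = 139.81 +2.799 +0.057 = 142.665 m.

142.7 m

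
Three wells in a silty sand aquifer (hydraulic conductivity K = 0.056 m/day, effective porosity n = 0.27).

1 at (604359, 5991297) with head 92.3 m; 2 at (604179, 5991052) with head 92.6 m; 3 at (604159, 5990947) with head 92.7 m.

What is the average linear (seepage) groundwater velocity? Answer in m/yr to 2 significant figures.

Three-point gradient (reference 1): Δ to 2 = (-180, -245, +0.3), Δ to 3 = (-200, -350, +0.4).
∂h/∂x = -0.0005000, ∂h/∂y = -0.0008571 (det = 14000).
|∇h| = √(-0.0005000² + -0.0008571²) = 0.0009923
Seepage velocity v = K·i/n = 0.056 × 0.0009923 / 0.27 = 0.0002058 m/day = 0.07517 m/yr.

0.075 m/yr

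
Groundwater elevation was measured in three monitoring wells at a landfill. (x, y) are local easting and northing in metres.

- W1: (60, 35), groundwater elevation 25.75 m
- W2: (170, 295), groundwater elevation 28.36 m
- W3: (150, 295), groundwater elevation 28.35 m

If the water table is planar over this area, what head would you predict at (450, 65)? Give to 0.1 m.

With h = a·x + b·y + c and W1 as origin, the differences give:
  110·a + 260·b = +2.61
  90·a + 260·b = +2.60
Eliminate b (×260 and ×260, subtract): 5200·a = 2.600 → a = ∂h/∂x = +0.0005000
Back-substitute: b = ∂h/∂y = +0.009827.
h(450, 65) = 25.75 + (+0.0005000)·(390) + (+0.009827)·(30) = 25.75 +0.195 +0.295 = 26.240 m.

26.2 m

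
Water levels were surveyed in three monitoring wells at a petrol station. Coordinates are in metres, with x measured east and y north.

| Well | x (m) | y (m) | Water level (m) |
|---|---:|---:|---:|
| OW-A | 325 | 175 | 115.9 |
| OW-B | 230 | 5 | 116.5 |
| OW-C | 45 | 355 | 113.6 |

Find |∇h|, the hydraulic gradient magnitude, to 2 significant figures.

0.0074

Three-point gradient (reference OW-A): Δ to OW-B = (-95, -170, +0.6), Δ to OW-C = (-280, 180, -2.3).
∂h/∂x = +0.004374, ∂h/∂y = -0.005974 (det = -64700).
|∇h| = √(0.004374² + -0.005974²) = 0.007404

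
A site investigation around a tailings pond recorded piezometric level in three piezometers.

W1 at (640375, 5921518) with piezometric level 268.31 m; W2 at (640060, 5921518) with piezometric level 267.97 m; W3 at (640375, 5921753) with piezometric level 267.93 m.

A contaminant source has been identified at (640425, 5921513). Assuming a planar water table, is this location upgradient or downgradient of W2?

upgradient

∂h/∂x = (267.97 − 268.31) / (640060 − 640375) = +0.001079
∂h/∂y = (267.93 − 268.31) / (5921753 − 5921518) = -0.001617
Head at (640425, 5921513) = 268.31 + (+0.001079)·(50) + (-0.001617)·(-5) = 268.37 m.
That is higher than the 267.97 m at W2, so the point is upgradient.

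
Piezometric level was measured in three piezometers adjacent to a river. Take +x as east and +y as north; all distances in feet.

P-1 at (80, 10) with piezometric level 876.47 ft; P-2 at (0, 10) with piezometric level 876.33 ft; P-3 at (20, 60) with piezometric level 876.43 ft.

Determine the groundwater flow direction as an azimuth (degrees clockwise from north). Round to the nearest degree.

233°

With h = a·x + b·y + c and P-1 as origin, the differences give:
  (-80)·a + 0·b = -0.14
  (-60)·a + 50·b = -0.04
Eliminate b (×50 and ×0, subtract): -4000·a = -7.000 → a = ∂h/∂x = +0.001750
Back-substitute: b = ∂h/∂y = +0.001300.
Flow direction (−∇h) has components (-0.001750 E, -0.001300 N).
Azimuth = atan2(E, N) = atan2(-0.001750, -0.001300) = 233.4° ≈ 233°.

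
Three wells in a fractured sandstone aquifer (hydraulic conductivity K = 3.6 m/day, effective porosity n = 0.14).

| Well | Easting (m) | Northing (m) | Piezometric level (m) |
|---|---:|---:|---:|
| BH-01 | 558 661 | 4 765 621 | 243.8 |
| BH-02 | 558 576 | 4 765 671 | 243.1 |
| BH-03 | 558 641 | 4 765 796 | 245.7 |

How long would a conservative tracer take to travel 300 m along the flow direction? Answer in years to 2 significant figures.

Taking BH-01 as reference: BH-02−BH-01 = (-85, 50, -0.7); BH-03−BH-01 = (-20, 175, +1.9).
Solve a·Δx + b·Δy = Δh: det = (-85)·175 − (-20)·50 = -13875.
∂h/∂x = [(-0.7)·175 − (+1.9)·50] / -13875 = +0.01568
∂h/∂y = [(-85)·(+1.9) − (-20)·(-0.7)] / -13875 = +0.01265
|∇h| = √(0.01568² + 0.01265²) = 0.02015
Seepage velocity v = K·i/n = 3.6 × 0.02015 / 0.14 = 0.5181 m/day.
t = 300 / 0.5181 = 579 days = 1.59 years.

1.6 years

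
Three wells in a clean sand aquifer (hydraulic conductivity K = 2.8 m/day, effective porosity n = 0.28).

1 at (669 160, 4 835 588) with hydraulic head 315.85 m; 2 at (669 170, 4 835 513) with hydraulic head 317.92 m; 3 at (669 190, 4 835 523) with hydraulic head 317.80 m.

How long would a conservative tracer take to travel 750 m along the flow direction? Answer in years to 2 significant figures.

Differences from 1: to 2 (Δx, Δy, Δh) = (10, -75, +2.07); to 3 = (30, -65, +1.95).
Determinant of the coordinate differences = 10·(-65) − 30·(-75) = 1600.
∂h/∂x = [(+2.07)·(-65) − (+1.95)·(-75)] / 1600 = +0.007312
∂h/∂y = [10·(+1.95) − 30·(+2.07)] / 1600 = -0.02662
|∇h| = √(0.007312² + -0.02662²) = 0.02761
Seepage velocity v = K·i/n = 2.8 × 0.02761 / 0.28 = 0.2761 m/day.
t = 750 / 0.2761 = 2716 days = 7.44 years.

7.4 years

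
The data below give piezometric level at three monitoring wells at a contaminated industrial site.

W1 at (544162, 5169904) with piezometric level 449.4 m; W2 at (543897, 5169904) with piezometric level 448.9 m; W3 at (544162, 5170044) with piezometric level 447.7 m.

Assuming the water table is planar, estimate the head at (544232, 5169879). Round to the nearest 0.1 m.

449.8 m

∂h/∂x = (448.9 − 449.4) / (543897 − 544162) = +0.001887
∂h/∂y = (447.7 − 449.4) / (5170044 − 5169904) = -0.01214
h(544232, 5169879) = 449.4 + (+0.001887)·(70) + (-0.01214)·(-25) = 449.4 +0.132 +0.304 = 449.836 m.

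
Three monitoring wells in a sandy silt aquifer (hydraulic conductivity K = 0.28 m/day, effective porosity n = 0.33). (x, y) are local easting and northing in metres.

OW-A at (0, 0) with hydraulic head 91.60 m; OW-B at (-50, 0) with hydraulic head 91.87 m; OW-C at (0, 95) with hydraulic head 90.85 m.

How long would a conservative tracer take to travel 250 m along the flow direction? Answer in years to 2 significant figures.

84 years

∂h/∂x = (91.87 − 91.60) / (-50 − 0) = -0.005400
∂h/∂y = (90.85 − 91.60) / (95 − 0) = -0.007895
|∇h| = √(-0.005400² + -0.007895²) = 0.009565
Seepage velocity v = K·i/n = 0.28 × 0.009565 / 0.33 = 0.008116 m/day.
t = 250 / 0.008116 = 3.08e+04 days = 84.3 years.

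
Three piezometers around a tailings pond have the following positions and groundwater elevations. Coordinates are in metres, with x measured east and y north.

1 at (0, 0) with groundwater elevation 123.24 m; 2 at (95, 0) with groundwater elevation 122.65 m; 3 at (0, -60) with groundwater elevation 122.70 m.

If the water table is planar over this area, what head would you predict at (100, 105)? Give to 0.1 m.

123.6 m

∂h/∂x = (122.65 − 123.24) / (95 − 0) = -0.006211
∂h/∂y = (122.70 − 123.24) / (-60 − 0) = +0.009000
h(100, 105) = 123.24 + (-0.006211)·(100) + (+0.009000)·(105) = 123.24 -0.621 +0.945 = 123.564 m.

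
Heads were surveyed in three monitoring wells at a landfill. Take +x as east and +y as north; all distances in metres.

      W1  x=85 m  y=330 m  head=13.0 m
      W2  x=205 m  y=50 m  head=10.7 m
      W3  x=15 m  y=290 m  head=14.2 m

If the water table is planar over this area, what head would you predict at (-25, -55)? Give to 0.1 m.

14.7 m

With h = a·x + b·y + c and W1 as origin, the differences give:
  120·a + (-280)·b = -2.3
  (-70)·a + (-40)·b = +1.2
Eliminate b (×(-40) and ×(-280), subtract): -24400·a = 428.00 → a = ∂h/∂x = -0.01754
Back-substitute: b = ∂h/∂y = +0.0006967.
h(-25, -55) = 13.0 + (-0.01754)·(-110) + (+0.0006967)·(-385) = 13.0 +1.930 -0.268 = 14.661 m.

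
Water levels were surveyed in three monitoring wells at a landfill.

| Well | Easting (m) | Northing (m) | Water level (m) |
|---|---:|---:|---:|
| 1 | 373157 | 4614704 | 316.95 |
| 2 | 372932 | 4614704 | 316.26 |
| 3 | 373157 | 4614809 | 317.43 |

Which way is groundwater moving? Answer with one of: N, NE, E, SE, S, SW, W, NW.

∂h/∂x = (316.26 − 316.95) / (372932 − 373157) = +0.003067
∂h/∂y = (317.43 − 316.95) / (4614809 − 4614704) = +0.004571
Flow = −∇h = (-0.003067 east, -0.004571 north), which points southwest.

SW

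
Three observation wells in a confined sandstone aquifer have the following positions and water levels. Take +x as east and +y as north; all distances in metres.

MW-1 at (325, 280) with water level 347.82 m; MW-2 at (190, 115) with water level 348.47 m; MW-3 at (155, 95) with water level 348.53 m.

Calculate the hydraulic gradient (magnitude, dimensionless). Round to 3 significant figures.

With h = a·x + b·y + c and MW-1 as origin, the differences give:
  (-135)·a + (-165)·b = +0.65
  (-170)·a + (-185)·b = +0.71
Eliminate b (×(-185) and ×(-165), subtract): -3075·a = -3.100 → a = ∂h/∂x = +0.001008
Back-substitute: b = ∂h/∂y = -0.004764.
|∇h| = √(0.001008² + -0.004764²) = 0.004869

0.00487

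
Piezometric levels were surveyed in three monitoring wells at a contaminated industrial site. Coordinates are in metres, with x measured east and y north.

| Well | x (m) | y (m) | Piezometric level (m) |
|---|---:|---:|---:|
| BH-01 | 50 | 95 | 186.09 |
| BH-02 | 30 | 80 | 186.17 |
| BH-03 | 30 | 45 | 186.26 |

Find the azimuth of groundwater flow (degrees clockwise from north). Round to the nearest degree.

With h = a·x + b·y + c and BH-01 as origin, the differences give:
  (-20)·a + (-15)·b = +0.08
  (-20)·a + (-50)·b = +0.17
Eliminate b (×(-50) and ×(-15), subtract): 700·a = -1.450 → a = ∂h/∂x = -0.002071
Back-substitute: b = ∂h/∂y = -0.002571.
Flow direction (−∇h) has components (+0.002071 E, +0.002571 N).
Azimuth = atan2(E, N) = atan2(+0.002071, +0.002571) = 38.9° ≈ 039°.

039°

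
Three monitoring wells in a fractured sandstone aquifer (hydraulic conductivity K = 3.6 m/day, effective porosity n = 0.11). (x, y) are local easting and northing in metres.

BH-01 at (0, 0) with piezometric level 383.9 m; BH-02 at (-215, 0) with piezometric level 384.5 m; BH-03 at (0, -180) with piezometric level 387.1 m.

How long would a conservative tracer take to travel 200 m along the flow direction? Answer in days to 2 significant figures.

∂h/∂x = (384.5 − 383.9) / (-215 − 0) = -0.002791
∂h/∂y = (387.1 − 383.9) / (-180 − 0) = -0.01778
|∇h| = √(-0.002791² + -0.01778²) = 0.018
Seepage velocity v = K·i/n = 3.6 × 0.018 / 0.11 = 0.5891 m/day.
t = 200 / 0.5891 = 339.5 days.

340 days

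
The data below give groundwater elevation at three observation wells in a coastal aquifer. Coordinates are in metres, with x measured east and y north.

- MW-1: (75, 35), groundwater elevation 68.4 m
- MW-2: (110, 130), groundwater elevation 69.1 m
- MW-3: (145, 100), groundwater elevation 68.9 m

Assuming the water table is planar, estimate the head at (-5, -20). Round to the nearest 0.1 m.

Three-point gradient (reference MW-1): Δ to MW-2 = (35, 95, +0.7), Δ to MW-3 = (70, 65, +0.5).
∂h/∂x = +0.0004571, ∂h/∂y = +0.007200 (det = -4375).
h(-5, -20) = 68.4 + (+0.0004571)·(-80) + (+0.007200)·(-55) = 68.4 -0.037 -0.396 = 67.967 m.

68.0 m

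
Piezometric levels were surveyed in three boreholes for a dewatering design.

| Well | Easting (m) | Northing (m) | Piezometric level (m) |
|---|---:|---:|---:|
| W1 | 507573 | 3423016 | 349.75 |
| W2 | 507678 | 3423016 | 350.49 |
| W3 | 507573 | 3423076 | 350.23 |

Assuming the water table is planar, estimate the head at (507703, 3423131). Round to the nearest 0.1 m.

351.6 m

∂h/∂x = (350.49 − 349.75) / (507678 − 507573) = +0.007048
∂h/∂y = (350.23 − 349.75) / (3423076 − 3423016) = +0.008000
h(507703, 3423131) = 349.75 + (+0.007048)·(130) + (+0.008000)·(115) = 349.75 +0.916 +0.920 = 351.586 m.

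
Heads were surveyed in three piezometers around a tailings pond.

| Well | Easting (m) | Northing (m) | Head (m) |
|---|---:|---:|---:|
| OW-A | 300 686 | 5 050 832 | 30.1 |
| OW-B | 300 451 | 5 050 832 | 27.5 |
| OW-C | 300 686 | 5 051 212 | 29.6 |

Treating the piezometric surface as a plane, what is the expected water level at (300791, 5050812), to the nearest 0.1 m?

31.3 m

∂h/∂x = (27.5 − 30.1) / (300451 − 300686) = +0.01106
∂h/∂y = (29.6 − 30.1) / (5051212 − 5050832) = -0.001316
h(300791, 5050812) = 30.1 + (+0.01106)·(105) + (-0.001316)·(-20) = 30.1 +1.162 +0.026 = 31.288 m.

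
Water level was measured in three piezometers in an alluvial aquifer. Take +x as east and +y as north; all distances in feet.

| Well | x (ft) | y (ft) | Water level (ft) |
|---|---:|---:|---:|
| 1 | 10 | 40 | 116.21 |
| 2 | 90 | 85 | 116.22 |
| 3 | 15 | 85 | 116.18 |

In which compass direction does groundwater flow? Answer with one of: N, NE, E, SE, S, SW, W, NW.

Taking 1 as reference: 2−1 = (80, 45, +0.01); 3−1 = (5, 45, -0.03).
Determinant of the coordinate differences = 80·45 − 5·45 = 3375.
∂h/∂x = [(+0.01)·45 − (-0.03)·45] / 3375 = +0.0005333
∂h/∂y = [80·(-0.03) − 5·(+0.01)] / 3375 = -0.0007259
Flow = −∇h = (-0.0005333 east, +0.0007259 north), which points northwest.

NW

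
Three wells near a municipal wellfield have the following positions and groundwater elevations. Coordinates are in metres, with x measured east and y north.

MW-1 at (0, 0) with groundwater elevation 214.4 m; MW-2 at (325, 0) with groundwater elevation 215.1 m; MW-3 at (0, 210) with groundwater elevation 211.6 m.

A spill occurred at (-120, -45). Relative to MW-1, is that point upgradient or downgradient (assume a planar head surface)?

∂h/∂x = (215.1 − 214.4) / (325 − 0) = +0.002154
∂h/∂y = (211.6 − 214.4) / (210 − 0) = -0.01333
Head at (-120, -45) = 214.4 + (+0.002154)·(-120) + (-0.01333)·(-45) = 214.74 m.
That is higher than the 214.4 m at MW-1, so the point is upgradient.

upgradient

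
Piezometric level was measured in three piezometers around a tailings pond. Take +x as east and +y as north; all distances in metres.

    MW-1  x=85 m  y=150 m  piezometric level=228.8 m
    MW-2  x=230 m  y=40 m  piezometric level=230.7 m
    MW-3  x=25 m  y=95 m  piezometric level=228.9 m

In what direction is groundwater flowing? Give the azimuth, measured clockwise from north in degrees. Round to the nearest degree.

With h = a·x + b·y + c and MW-1 as origin, the differences give:
  145·a + (-110)·b = +1.9
  (-60)·a + (-55)·b = +0.1
Eliminate b (×(-55) and ×(-110), subtract): -14575·a = -93.50 → a = ∂h/∂x = +0.006415
Back-substitute: b = ∂h/∂y = -0.008816.
Flow direction (−∇h) has components (-0.006415 E, +0.008816 N).
Azimuth = atan2(E, N) = atan2(-0.006415, +0.008816) = 324.0° ≈ 324°.

324°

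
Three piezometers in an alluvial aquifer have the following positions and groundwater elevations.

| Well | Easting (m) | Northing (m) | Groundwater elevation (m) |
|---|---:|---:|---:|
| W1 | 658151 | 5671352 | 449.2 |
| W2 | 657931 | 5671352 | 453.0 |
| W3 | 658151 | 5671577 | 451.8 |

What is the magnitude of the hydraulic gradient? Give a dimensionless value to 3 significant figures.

0.0208

∂h/∂x = (453.0 − 449.2) / (657931 − 658151) = -0.01727
∂h/∂y = (451.8 − 449.2) / (5671577 − 5671352) = +0.01156
|∇h| = √(-0.01727² + 0.01156²) = 0.02078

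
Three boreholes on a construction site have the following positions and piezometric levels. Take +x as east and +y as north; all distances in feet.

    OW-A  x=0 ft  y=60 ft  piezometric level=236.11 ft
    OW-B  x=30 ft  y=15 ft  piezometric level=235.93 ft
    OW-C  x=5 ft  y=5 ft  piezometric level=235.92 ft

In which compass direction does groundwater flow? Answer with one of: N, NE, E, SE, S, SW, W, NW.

S

Differences from OW-A: to OW-B (Δx, Δy, Δh) = (30, -45, -0.18); to OW-C = (5, -55, -0.19).
Determinant of the coordinate differences = 30·(-55) − 5·(-45) = -1425.
∂h/∂x = [(-0.18)·(-55) − (-0.19)·(-45)] / -1425 = -0.0009474
∂h/∂y = [30·(-0.19) − 5·(-0.18)] / -1425 = +0.003368
Flow = −∇h = (+0.0009474 east, -0.003368 north), which points south.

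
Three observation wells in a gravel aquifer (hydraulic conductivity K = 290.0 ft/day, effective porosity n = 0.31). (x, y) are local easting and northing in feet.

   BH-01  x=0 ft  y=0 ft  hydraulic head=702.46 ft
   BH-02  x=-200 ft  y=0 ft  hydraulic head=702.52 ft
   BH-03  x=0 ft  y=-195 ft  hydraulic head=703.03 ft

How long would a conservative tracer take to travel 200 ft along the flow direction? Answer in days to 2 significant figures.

∂h/∂x = (702.52 − 702.46) / (-200 − 0) = -0.0003000
∂h/∂y = (703.03 − 702.46) / (-195 − 0) = -0.002923
|∇h| = √(-0.0003000² + -0.002923²) = 0.002938
Seepage velocity v = K·i/n = 290.0 × 0.002938 / 0.31 = 2.748 ft/day.
t = 200 / 2.748 = 72.78 days.

73 days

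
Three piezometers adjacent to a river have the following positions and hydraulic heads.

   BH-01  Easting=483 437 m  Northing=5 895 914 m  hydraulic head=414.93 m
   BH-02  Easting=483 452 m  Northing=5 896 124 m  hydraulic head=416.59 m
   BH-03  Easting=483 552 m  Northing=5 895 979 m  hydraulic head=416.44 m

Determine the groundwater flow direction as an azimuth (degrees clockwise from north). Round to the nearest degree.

231°

Taking BH-01 as reference: BH-02−BH-01 = (15, 210, +1.66); BH-03−BH-01 = (115, 65, +1.51).
Solve a·Δx + b·Δy = Δh: det = 15·65 − 115·210 = -23175.
∂h/∂x = [(+1.66)·65 − (+1.51)·210] / -23175 = +0.009027
∂h/∂y = [15·(+1.51) − 115·(+1.66)] / -23175 = +0.007260
Flow direction (−∇h) has components (-0.009027 E, -0.007260 N).
Azimuth = atan2(E, N) = atan2(-0.009027, -0.007260) = 231.2° ≈ 231°.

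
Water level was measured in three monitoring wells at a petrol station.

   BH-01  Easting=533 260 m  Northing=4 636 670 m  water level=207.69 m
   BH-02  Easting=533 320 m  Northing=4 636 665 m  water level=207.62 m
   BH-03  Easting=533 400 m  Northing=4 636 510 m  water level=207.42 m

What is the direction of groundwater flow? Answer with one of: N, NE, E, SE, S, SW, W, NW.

Three-point gradient (reference BH-01): Δ to BH-02 = (60, -5, -0.07), Δ to BH-03 = (140, -160, -0.27).
∂h/∂x = -0.001107, ∂h/∂y = +0.0007191 (det = -8900).
Flow = −∇h = (+0.001107 east, -0.0007191 north), which points southeast.

SE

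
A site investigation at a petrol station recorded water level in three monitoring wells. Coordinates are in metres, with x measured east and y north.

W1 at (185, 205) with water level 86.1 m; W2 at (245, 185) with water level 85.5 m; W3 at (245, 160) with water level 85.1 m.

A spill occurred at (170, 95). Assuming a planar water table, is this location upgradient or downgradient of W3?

Taking W1 as reference: W2−W1 = (60, -20, -0.6); W3−W1 = (60, -45, -1.0).
Solve a·Δx + b·Δy = Δh: det = 60·(-45) − 60·(-20) = -1500.
∂h/∂x = [(-0.6)·(-45) − (-1.0)·(-20)] / -1500 = -0.004667
∂h/∂y = [60·(-1.0) − 60·(-0.6)] / -1500 = +0.01600
Head at (170, 95) = 86.1 + (-0.004667)·(-15) + (+0.01600)·(-110) = 84.41 m.
That is lower than the 85.1 m at W3, so the point is downgradient.

downgradient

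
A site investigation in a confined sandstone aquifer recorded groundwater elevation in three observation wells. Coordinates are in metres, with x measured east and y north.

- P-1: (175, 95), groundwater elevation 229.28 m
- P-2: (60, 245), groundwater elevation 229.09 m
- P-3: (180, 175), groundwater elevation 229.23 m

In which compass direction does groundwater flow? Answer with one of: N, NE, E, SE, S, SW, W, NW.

Three-point gradient (reference P-1): Δ to P-2 = (-115, 150, -0.19), Δ to P-3 = (5, 80, -0.05).
∂h/∂x = +0.0007739, ∂h/∂y = -0.0006734 (det = -9950).
Flow = −∇h = (-0.0007739 east, +0.0006734 north), which points northwest.

NW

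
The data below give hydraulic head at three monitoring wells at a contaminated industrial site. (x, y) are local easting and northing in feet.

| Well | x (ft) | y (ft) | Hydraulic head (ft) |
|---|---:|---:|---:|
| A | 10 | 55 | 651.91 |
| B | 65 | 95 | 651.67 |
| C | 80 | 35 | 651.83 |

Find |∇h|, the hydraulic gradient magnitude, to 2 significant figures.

0.0038

Differences from A: to B (Δx, Δy, Δh) = (55, 40, -0.24); to C = (70, -20, -0.08).
Determinant of the coordinate differences = 55·(-20) − 70·40 = -3900.
∂h/∂x = [(-0.24)·(-20) − (-0.08)·40] / -3900 = -0.002051
∂h/∂y = [55·(-0.08) − 70·(-0.24)] / -3900 = -0.003179
|∇h| = √(-0.002051² + -0.003179²) = 0.003783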